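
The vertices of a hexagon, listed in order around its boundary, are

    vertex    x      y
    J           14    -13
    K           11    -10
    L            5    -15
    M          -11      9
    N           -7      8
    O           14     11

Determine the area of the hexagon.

391

Apply the surveyor's formula: 2A = Σ (x_i·y_{i+1} − x_{i+1}·y_i), indices taken mod 6.
Σ = (3) + (-115) + (-120) + (-25) + (-189) + (-336) = -782
Area = |Σ|/2 = 391.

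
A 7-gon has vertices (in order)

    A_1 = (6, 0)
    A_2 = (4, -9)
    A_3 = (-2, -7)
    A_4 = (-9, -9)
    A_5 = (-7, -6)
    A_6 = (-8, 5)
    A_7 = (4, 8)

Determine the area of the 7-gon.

Apply the shoelace formula: 2A = Σ (x_i·y_{i+1} − x_{i+1}·y_i), indices taken mod 7.
Σ = (-54) + (-46) + (-45) + (-9) + (-83) + (-84) + (-48) = -369
Area = |Σ|/2 = 184.5.

184.5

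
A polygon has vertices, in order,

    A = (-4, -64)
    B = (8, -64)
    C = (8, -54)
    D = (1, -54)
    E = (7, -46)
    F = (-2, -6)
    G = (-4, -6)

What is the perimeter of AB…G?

140

|AB| = √((12)² + (0)²) = √144 = 12
|BC| = √((0)² + (10)²) = √100 = 10
|CD| = √((-7)² + (0)²) = √49 = 7
|DE| = √((6)² + (8)²) = √100 = 10
|EF| = √((-9)² + (40)²) = √1681 = 41
|FG| = √((-2)² + (0)²) = √4 = 2
|GA| = √((0)² + (-58)²) = √3364 = 58
Perimeter = 12 + 10 + 7 + 10 + 41 + 2 + 58 = 140.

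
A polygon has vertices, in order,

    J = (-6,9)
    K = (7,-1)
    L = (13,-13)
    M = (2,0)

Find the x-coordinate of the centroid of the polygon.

433/91

Apply the shoelace formula. First the cross-terms c_i = x_i·y_{i+1} − x_{i+1}·y_i:
  -57, -78, 26, 18  ⇒  2A = -91, A = -45.5.
Then Σ (x_i + x_{i+1})·c_i = -1299, so x̄ = -1299 / (6·(-45.5)) = 433/91.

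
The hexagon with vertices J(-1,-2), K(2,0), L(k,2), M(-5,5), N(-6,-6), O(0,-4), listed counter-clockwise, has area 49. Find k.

0

Write out the shoelace sum; only the two edges meeting at L involve k:
2·Area = [(2·2 − k·0) + (k·5 − (-5)·2)] + 84
       = 5·k + 98 = 98
⇒ k = 0.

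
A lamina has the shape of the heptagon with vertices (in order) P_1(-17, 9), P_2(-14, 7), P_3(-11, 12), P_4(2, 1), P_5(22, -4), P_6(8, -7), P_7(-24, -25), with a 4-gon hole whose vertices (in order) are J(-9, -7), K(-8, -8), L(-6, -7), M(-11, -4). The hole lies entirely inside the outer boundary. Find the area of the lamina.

Outer boundary:
Σ = (7) + (-91) + (-35) + (-30) + (-122) + (-368) + (-641) = -1280
Area = |Σ|/2 = 640.
Hole:
Apply the surveyor's formula: 2A = Σ (x_i·y_{i+1} − x_{i+1}·y_i), indices taken mod 4.
Σ = (16) + (8) + (-53) + (41) = 12
Area = |Σ|/2 = 6.
Net area = 640 − 6 = 634.

634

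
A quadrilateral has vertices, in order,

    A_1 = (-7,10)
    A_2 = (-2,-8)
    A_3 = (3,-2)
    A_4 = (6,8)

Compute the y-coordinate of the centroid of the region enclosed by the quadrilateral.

Apply the shoelace (surveyor's) formula. First the cross-terms c_i = x_i·y_{i+1} − x_{i+1}·y_i:
  76, 28, 36, 116  ⇒  2A = 256, A = 128.
Then Σ (y_i + y_{i+1})·c_i = 2176, so ȳ = 2176 / (6·128) = 17/6.

17/6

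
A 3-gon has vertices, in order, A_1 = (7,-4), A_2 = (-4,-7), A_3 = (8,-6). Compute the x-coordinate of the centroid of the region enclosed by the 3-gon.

11/3

Apply Gauss's area formula. First the cross-terms c_i = x_i·y_{i+1} − x_{i+1}·y_i:
  -65, 80, 10  ⇒  2A = 25, A = 12.5.
Then Σ (x_i + x_{i+1})·c_i = 275, so x̄ = 275 / (6·12.5) = 11/3.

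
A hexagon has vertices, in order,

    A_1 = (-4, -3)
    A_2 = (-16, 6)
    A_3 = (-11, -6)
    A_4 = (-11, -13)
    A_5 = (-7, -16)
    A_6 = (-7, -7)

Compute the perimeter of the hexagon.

|A_1A_2| = √((-12)² + (9)²) = √225 = 15
|A_2A_3| = √((5)² + (-12)²) = √169 = 13
|A_3A_4| = √((0)² + (-7)²) = √49 = 7
|A_4A_5| = √((4)² + (-3)²) = √25 = 5
|A_5A_6| = √((0)² + (9)²) = √81 = 9
|A_6A_1| = √((3)² + (4)²) = √25 = 5
Perimeter = 15 + 13 + 7 + 5 + 9 + 5 = 54.

54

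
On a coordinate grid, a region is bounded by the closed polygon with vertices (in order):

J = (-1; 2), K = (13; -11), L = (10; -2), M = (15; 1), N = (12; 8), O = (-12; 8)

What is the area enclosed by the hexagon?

196.5

Σ = (-15) + (84) + (40) + (108) + (192) + (-16) = 393
Area = |Σ|/2 = 196.5.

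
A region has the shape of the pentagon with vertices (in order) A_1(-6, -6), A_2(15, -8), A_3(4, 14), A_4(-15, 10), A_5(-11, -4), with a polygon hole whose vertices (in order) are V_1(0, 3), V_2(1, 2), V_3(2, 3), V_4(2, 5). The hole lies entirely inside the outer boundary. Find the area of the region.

Outer boundary:
Apply Gauss's area formula: 2A = Σ (x_i·y_{i+1} − x_{i+1}·y_i), indices taken mod 5.
A_1→A_2: (-6)(-8) − (15)(-6) = 138
A_2→A_3: (15)(14) − (4)(-8) = 242
A_3→A_4: (4)(10) − (-15)(14) = 250
A_4→A_5: (-15)(-4) − (-11)(10) = 170
A_5→A_1: (-11)(-6) − (-6)(-4) = 42
Σ = 842
Area = |Σ|/2 = 421.
Hole:
Apply the shoelace formula: 2A = Σ (x_i·y_{i+1} − x_{i+1}·y_i), indices taken mod 4.
Σ = (-3) + (-1) + (4) + (6) = 6
Area = |Σ|/2 = 3.
Net area = 421 − 3 = 418.

418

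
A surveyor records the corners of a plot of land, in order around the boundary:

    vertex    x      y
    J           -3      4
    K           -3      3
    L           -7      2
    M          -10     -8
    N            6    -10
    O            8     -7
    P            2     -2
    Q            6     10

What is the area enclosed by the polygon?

182

J→K: (-3)(3) − (-3)(4) = 3
K→L: (-3)(2) − (-7)(3) = 15
L→M: (-7)(-8) − (-10)(2) = 76
M→N: (-10)(-10) − (6)(-8) = 148
N→O: (6)(-7) − (8)(-10) = 38
O→P: (8)(-2) − (2)(-7) = -2
P→Q: (2)(10) − (6)(-2) = 32
Q→J: (6)(4) − (-3)(10) = 54
Σ = 364
Area = |Σ|/2 = 182.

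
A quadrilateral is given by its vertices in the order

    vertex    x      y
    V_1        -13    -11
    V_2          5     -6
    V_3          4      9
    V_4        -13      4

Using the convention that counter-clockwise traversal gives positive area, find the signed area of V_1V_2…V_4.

265

Apply the shoelace (surveyor's) formula: 2A = Σ (x_i·y_{i+1} − x_{i+1}·y_i), indices taken mod 4.
V_1→V_2: (-13)(-6) − (5)(-11) = 133
V_2→V_3: (5)(9) − (4)(-6) = 69
V_3→V_4: (4)(4) − (-13)(9) = 133
V_4→V_1: (-13)(-11) − (-13)(4) = 195
Σ = 530
Signed area = Σ/2 = 265 (positive ⇒ counter-clockwise traversal).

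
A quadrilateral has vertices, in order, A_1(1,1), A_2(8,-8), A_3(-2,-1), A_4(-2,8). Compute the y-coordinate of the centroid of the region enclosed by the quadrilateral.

-28/51

Apply Gauss's area formula. First the cross-terms c_i = x_i·y_{i+1} − x_{i+1}·y_i:
  -16, -24, -18, -10  ⇒  2A = -68, A = -34.
Then Σ (y_i + y_{i+1})·c_i = 112, so ȳ = 112 / (6·(-34)) = -28/51.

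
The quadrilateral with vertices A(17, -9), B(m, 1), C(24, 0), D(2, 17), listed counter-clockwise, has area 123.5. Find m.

17

The doubled signed area Σ (x_i y_{i+1} − x_{i+1} y_i) is linear in m.
With m=0 it equals 94; the coefficient of m is 9 (from the two edges through B).
So 9·m + 94 = 2·123.5 = 247 ⇒ m = 17.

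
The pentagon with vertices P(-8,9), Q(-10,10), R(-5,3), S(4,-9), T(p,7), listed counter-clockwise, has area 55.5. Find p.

-2

The doubled signed area Σ (x_i y_{i+1} − x_{i+1} y_i) is linear in p.
With p=0 it equals 147; the coefficient of p is 18 (from the two edges through T).
So 18·p + 147 = 2·55.5 = 111 ⇒ p = -2.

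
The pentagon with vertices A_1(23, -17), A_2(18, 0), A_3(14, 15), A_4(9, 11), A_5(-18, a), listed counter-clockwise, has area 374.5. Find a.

25

Write out the shoelace sum; only the two edges meeting at A_5 involve a:
2·Area = [(9·a − (-18)·11) + ((-18)·(-17) − 23·a)] + 595
       = -14·a + 1099 = 749
⇒ a = 25.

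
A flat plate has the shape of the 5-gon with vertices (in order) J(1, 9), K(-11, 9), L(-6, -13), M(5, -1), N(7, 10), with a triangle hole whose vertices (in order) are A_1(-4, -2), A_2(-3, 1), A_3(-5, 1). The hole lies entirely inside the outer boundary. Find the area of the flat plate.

240

Outer boundary:
Σ = (108) + (197) + (71) + (57) + (53) = 486
Area = |Σ|/2 = 243.
Hole:
Apply the surveyor's formula: 2A = Σ (x_i·y_{i+1} − x_{i+1}·y_i), indices taken mod 3.
A_1→A_2: (-4)(1) − (-3)(-2) = -10
A_2→A_3: (-3)(1) − (-5)(1) = 2
A_3→A_1: (-5)(-2) − (-4)(1) = 14
Σ = 6
Area = |Σ|/2 = 3.
Net area = 243 − 3 = 240.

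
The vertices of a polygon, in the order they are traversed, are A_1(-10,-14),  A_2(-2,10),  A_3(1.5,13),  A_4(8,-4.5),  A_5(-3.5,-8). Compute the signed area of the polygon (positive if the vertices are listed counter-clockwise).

Σ = (-128) + (-41) + (-110.75) + (-79.75) + (-31) = -390.5
Signed area = Σ/2 = -195.25 (negative ⇒ clockwise traversal).

-195.25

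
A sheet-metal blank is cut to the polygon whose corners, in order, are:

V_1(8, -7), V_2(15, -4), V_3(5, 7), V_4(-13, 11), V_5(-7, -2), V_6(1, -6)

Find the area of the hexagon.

266

Apply Gauss's area formula: 2A = Σ (x_i·y_{i+1} − x_{i+1}·y_i), indices taken mod 6.
V_1→V_2: (8)(-4) − (15)(-7) = 73
V_2→V_3: (15)(7) − (5)(-4) = 125
V_3→V_4: (5)(11) − (-13)(7) = 146
V_4→V_5: (-13)(-2) − (-7)(11) = 103
V_5→V_6: (-7)(-6) − (1)(-2) = 44
V_6→V_1: (1)(-7) − (8)(-6) = 41
Σ = 532
Area = |Σ|/2 = 266.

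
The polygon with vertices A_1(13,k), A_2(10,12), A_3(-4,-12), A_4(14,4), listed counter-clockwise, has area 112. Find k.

10

The doubled signed area Σ (x_i y_{i+1} − x_{i+1} y_i) is linear in k.
With k=0 it equals 184; the coefficient of k is 4 (from the two edges through A_1).
So 4·k + 184 = 2·112 = 224 ⇒ k = 10.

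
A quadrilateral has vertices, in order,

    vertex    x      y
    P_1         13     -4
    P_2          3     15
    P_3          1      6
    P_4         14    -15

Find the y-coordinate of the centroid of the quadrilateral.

Apply Gauss's area formula. First the cross-terms c_i = x_i·y_{i+1} − x_{i+1}·y_i:
  207, 3, -99, 139  ⇒  2A = 250, A = 125.
Then Σ (y_i + y_{i+1})·c_i = 590, so ȳ = 590 / (6·125) = 59/75.

59/75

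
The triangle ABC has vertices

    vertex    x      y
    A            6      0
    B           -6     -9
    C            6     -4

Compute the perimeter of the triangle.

|AB| = √((-12)² + (-9)²) = √225 = 15
|BC| = √((12)² + (5)²) = √169 = 13
|CA| = √((0)² + (4)²) = √16 = 4
Perimeter = 15 + 13 + 4 = 32.

32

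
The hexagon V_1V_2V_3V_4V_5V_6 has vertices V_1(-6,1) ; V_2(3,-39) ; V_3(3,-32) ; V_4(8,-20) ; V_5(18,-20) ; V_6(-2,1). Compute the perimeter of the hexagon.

104

|V_1V_2| = √((9)² + (-40)²) = √1681 = 41
|V_2V_3| = √((0)² + (7)²) = √49 = 7
|V_3V_4| = √((5)² + (12)²) = √169 = 13
|V_4V_5| = √((10)² + (0)²) = √100 = 10
|V_5V_6| = √((-20)² + (21)²) = √841 = 29
|V_6V_1| = √((-4)² + (0)²) = √16 = 4
Perimeter = 41 + 7 + 13 + 10 + 29 + 4 = 104.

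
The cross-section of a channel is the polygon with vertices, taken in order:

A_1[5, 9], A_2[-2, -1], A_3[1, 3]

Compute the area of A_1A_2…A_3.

Cross-terms: 13, -5, -6  ⇒  Σ = 2
Area = |Σ|/2 = 1.

1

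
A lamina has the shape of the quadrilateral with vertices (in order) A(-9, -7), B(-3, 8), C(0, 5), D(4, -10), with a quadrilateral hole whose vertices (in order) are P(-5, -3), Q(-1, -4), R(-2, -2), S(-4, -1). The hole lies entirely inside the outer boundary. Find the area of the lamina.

Outer boundary:
Apply the shoelace (surveyor's) formula: 2A = Σ (x_i·y_{i+1} − x_{i+1}·y_i), indices taken mod 4.
Cross-terms: -93, -15, -20, -118  ⇒  Σ = -246
Area = |Σ|/2 = 123.
Hole:
Cross-terms: 17, -6, -6, 7  ⇒  Σ = 12
Area = |Σ|/2 = 6.
Net area = 123 − 6 = 117.

117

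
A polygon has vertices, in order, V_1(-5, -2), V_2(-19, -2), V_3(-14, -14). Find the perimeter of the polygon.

|V_1V_2| = √((-14)² + (0)²) = √196 = 14
|V_2V_3| = √((5)² + (-12)²) = √169 = 13
|V_3V_1| = √((9)² + (12)²) = √225 = 15
Perimeter = 14 + 13 + 15 = 42.

42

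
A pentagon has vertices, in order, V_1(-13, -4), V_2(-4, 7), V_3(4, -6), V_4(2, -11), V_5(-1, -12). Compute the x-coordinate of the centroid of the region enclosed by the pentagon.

-124/33

Apply the shoelace (surveyor's) formula. First the cross-terms c_i = x_i·y_{i+1} − x_{i+1}·y_i:
  -107, -4, -32, -35, -152  ⇒  2A = -330, A = -165.
Then Σ (x_i + x_{i+1})·c_i = 3720, so x̄ = 3720 / (6·(-165)) = -124/33.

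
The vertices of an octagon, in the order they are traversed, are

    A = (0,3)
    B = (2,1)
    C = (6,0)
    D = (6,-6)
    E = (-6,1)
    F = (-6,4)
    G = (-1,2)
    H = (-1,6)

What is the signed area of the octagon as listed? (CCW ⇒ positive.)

Apply the shoelace (surveyor's) formula: 2A = Σ (x_i·y_{i+1} − x_{i+1}·y_i), indices taken mod 8.
Cross-terms: -6, -6, -36, -30, -18, -8, -4, -3  ⇒  Σ = -111
Signed area = Σ/2 = -55.5 (negative ⇒ clockwise traversal).

-55.5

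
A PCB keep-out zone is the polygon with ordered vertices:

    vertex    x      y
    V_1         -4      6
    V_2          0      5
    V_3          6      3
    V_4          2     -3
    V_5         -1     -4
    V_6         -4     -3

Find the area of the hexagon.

67

Cross-terms: -20, -30, -24, -11, -13, -36  ⇒  Σ = -134
Area = |Σ|/2 = 67.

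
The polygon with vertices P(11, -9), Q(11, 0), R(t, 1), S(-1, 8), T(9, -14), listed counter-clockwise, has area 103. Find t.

Write out the shoelace sum; only the two edges meeting at R involve t:
2·Area = [(11·1 − t·0) + (t·8 − (-1)·1)] + 114
       = 8·t + 126 = 206
⇒ t = 10.

10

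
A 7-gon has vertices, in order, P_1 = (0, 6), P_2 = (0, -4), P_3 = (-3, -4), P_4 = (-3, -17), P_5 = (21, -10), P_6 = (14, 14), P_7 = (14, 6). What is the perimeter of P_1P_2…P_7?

|P_1P_2| = √((0)² + (-10)²) = √100 = 10
|P_2P_3| = √((-3)² + (0)²) = √9 = 3
|P_3P_4| = √((0)² + (-13)²) = √169 = 13
|P_4P_5| = √((24)² + (7)²) = √625 = 25
|P_5P_6| = √((-7)² + (24)²) = √625 = 25
|P_6P_7| = √((0)² + (-8)²) = √64 = 8
|P_7P_1| = √((-14)² + (0)²) = √196 = 14
Perimeter = 10 + 3 + 13 + 25 + 25 + 8 + 14 = 98.

98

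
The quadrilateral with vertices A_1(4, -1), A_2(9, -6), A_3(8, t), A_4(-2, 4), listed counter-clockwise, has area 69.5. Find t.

8

The doubled signed area Σ (x_i y_{i+1} − x_{i+1} y_i) is linear in t.
With t=0 it equals 51; the coefficient of t is 11 (from the two edges through A_3).
So 11·t + 51 = 2·69.5 = 139 ⇒ t = 8.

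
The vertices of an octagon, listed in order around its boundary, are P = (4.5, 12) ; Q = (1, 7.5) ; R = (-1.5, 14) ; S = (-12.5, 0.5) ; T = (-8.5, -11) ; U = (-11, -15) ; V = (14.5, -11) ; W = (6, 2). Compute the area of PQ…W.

Σ = (21.75) + (25.25) + (174.25) + (141.75) + (6.5) + (338.5) + (95) + (63) = 866
Area = |Σ|/2 = 433.

433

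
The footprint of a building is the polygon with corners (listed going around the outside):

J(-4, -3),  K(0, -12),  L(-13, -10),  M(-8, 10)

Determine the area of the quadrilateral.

127

Apply the shoelace formula: 2A = Σ (x_i·y_{i+1} − x_{i+1}·y_i), indices taken mod 4.
J→K: (-4)(-12) − (0)(-3) = 48
K→L: (0)(-10) − (-13)(-12) = -156
L→M: (-13)(10) − (-8)(-10) = -210
M→J: (-8)(-3) − (-4)(10) = 64
Σ = -254
Area = |Σ|/2 = 127.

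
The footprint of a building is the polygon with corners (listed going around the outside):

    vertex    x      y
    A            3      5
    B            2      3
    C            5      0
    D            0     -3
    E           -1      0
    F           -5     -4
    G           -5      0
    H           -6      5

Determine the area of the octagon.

60

A→B: (3)(3) − (2)(5) = -1
B→C: (2)(0) − (5)(3) = -15
C→D: (5)(-3) − (0)(0) = -15
D→E: (0)(0) − (-1)(-3) = -3
E→F: (-1)(-4) − (-5)(0) = 4
F→G: (-5)(0) − (-5)(-4) = -20
G→H: (-5)(5) − (-6)(0) = -25
H→A: (-6)(5) − (3)(5) = -45
Σ = -120
Area = |Σ|/2 = 60.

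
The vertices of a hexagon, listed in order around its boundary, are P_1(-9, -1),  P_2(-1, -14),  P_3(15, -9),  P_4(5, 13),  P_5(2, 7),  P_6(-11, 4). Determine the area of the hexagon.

362.5

P_1→P_2: (-9)(-14) − (-1)(-1) = 125
P_2→P_3: (-1)(-9) − (15)(-14) = 219
P_3→P_4: (15)(13) − (5)(-9) = 240
P_4→P_5: (5)(7) − (2)(13) = 9
P_5→P_6: (2)(4) − (-11)(7) = 85
P_6→P_1: (-11)(-1) − (-9)(4) = 47
Σ = 725
Area = |Σ|/2 = 362.5.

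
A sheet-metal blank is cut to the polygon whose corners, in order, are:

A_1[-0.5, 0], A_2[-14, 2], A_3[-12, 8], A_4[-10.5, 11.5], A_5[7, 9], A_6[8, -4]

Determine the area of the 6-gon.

210

A_1→A_2: (-0.5)(2) − (-14)(0) = -1
A_2→A_3: (-14)(8) − (-12)(2) = -88
A_3→A_4: (-12)(11.5) − (-10.5)(8) = -54
A_4→A_5: (-10.5)(9) − (7)(11.5) = -175
A_5→A_6: (7)(-4) − (8)(9) = -100
A_6→A_1: (8)(0) − (-0.5)(-4) = -2
Σ = -420
Area = |Σ|/2 = 210.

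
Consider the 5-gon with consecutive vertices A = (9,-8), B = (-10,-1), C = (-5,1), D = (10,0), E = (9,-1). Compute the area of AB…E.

Apply Gauss's area formula: 2A = Σ (x_i·y_{i+1} − x_{i+1}·y_i), indices taken mod 5.
A→B: (9)(-1) − (-10)(-8) = -89
B→C: (-10)(1) − (-5)(-1) = -15
C→D: (-5)(0) − (10)(1) = -10
D→E: (10)(-1) − (9)(0) = -10
E→A: (9)(-8) − (9)(-1) = -63
Σ = -187
Area = |Σ|/2 = 93.5.

93.5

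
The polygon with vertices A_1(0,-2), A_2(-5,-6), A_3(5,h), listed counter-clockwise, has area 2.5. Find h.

1

Write out the shoelace sum; only the two edges meeting at A_3 involve h:
2·Area = [((-5)·h − 5·(-6)) + (5·(-2) − 0·h)] + -10
       = -5·h + 10 = 5
⇒ h = 1.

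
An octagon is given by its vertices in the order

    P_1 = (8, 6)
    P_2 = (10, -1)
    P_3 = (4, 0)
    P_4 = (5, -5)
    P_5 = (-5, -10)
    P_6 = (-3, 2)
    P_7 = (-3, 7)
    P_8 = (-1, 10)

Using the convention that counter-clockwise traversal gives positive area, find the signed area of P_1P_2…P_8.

Apply Gauss's area formula: 2A = Σ (x_i·y_{i+1} − x_{i+1}·y_i), indices taken mod 8.
Cross-terms: -68, 4, -20, -75, -40, -15, -23, -86  ⇒  Σ = -323
Signed area = Σ/2 = -161.5 (negative ⇒ clockwise traversal).

-161.5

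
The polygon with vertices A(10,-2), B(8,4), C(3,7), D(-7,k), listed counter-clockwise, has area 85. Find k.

-1

Write out the shoelace sum; only the two edges meeting at D involve k:
2·Area = [(3·k − (-7)·7) + ((-7)·(-2) − 10·k)] + 100
       = -7·k + 163 = 170
⇒ k = -1.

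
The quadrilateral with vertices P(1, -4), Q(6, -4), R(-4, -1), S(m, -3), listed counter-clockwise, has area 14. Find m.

The doubled signed area Σ (x_i y_{i+1} − x_{i+1} y_i) is linear in m.
With m=0 it equals 13; the coefficient of m is -3 (from the two edges through S).
So -3·m + 13 = 2·14 = 28 ⇒ m = -5.

-5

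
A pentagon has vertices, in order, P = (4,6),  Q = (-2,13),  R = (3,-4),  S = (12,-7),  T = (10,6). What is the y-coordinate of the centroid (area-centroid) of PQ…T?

Apply the shoelace formula. First the cross-terms c_i = x_i·y_{i+1} − x_{i+1}·y_i:
  64, -31, 27, 142, 36  ⇒  2A = 238, A = 119.
Then Σ (y_i + y_{i+1})·c_i = 930, so ȳ = 930 / (6·119) = 155/119.

155/119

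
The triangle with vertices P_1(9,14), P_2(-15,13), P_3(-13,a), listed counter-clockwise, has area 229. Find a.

The doubled signed area Σ (x_i y_{i+1} − x_{i+1} y_i) is linear in a.
With a=0 it equals 314; the coefficient of a is -24 (from the two edges through P_3).
So -24·a + 314 = 2·229 = 458 ⇒ a = -6.

-6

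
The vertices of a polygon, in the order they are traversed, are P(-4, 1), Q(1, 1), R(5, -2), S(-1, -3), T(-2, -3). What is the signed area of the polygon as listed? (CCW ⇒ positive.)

-23

Apply the shoelace formula: 2A = Σ (x_i·y_{i+1} − x_{i+1}·y_i), indices taken mod 5.
Σ = (-5) + (-7) + (-17) + (-3) + (-14) = -46
Signed area = Σ/2 = -23 (negative ⇒ clockwise traversal).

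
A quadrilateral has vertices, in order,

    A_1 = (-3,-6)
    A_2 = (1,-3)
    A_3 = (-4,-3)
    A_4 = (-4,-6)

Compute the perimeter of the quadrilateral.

14

|A_1A_2| = √((4)² + (3)²) = √25 = 5
|A_2A_3| = √((-5)² + (0)²) = √25 = 5
|A_3A_4| = √((0)² + (-3)²) = √9 = 3
|A_4A_1| = √((1)² + (0)²) = √1 = 1
Perimeter = 5 + 5 + 3 + 1 = 14.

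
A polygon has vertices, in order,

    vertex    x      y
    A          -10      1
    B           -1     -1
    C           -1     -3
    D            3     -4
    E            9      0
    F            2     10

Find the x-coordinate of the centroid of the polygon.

Apply the surveyor's formula. First the cross-terms c_i = x_i·y_{i+1} − x_{i+1}·y_i:
  11, 2, 13, 36, 90, 102  ⇒  2A = 254, A = 127.
Then Σ (x_i + x_{i+1})·c_i = 507, so x̄ = 507 / (6·127) = 169/254.

169/254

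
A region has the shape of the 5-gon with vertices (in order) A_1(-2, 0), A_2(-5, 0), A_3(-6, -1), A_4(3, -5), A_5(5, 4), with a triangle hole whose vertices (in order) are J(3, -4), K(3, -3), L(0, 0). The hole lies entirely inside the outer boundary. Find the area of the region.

40

Outer boundary:
Σ = (0) + (5) + (33) + (37) + (8) = 83
Area = |Σ|/2 = 41.5.
Hole:
Apply Gauss's area formula: 2A = Σ (x_i·y_{i+1} − x_{i+1}·y_i), indices taken mod 3.
J→K: (3)(-3) − (3)(-4) = 3
K→L: (3)(0) − (0)(-3) = 0
L→J: (0)(-4) − (3)(0) = 0
Σ = 3
Area = |Σ|/2 = 1.5.
Net area = 41.5 − 1.5 = 40.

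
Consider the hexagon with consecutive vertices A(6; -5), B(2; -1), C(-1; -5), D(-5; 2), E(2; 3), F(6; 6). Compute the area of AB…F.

Apply the shoelace formula: 2A = Σ (x_i·y_{i+1} − x_{i+1}·y_i), indices taken mod 6.
A→B: (6)(-1) − (2)(-5) = 4
B→C: (2)(-5) − (-1)(-1) = -11
C→D: (-1)(2) − (-5)(-5) = -27
D→E: (-5)(3) − (2)(2) = -19
E→F: (2)(6) − (6)(3) = -6
F→A: (6)(-5) − (6)(6) = -66
Σ = -125
Area = |Σ|/2 = 62.5.

62.5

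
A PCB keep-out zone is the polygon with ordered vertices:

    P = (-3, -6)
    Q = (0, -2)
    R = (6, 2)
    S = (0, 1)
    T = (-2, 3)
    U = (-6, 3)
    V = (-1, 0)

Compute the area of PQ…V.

Apply Gauss's area formula: 2A = Σ (x_i·y_{i+1} − x_{i+1}·y_i), indices taken mod 7.
Cross-terms: 6, 12, 6, 2, 12, 3, 6  ⇒  Σ = 47
Area = |Σ|/2 = 23.5.

23.5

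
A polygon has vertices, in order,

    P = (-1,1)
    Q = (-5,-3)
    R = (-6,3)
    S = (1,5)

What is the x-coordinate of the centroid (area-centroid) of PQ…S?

Apply the surveyor's formula. First the cross-terms c_i = x_i·y_{i+1} − x_{i+1}·y_i:
  8, -33, -33, 6  ⇒  2A = -52, A = -26.
Then Σ (x_i + x_{i+1})·c_i = 480, so x̄ = 480 / (6·(-26)) = -40/13.

-40/13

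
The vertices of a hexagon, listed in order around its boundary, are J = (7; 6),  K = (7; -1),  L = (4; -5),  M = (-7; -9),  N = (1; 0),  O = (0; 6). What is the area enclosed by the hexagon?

89

Apply the shoelace formula: 2A = Σ (x_i·y_{i+1} − x_{i+1}·y_i), indices taken mod 6.
Σ = (-49) + (-31) + (-71) + (9) + (6) + (-42) = -178
Area = |Σ|/2 = 89.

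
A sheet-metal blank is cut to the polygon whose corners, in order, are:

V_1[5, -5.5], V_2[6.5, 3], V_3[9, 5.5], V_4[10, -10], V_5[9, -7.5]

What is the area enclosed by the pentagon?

Apply the shoelace (surveyor's) formula: 2A = Σ (x_i·y_{i+1} − x_{i+1}·y_i), indices taken mod 5.
Σ = (50.75) + (8.75) + (-145) + (15) + (-12) = -82.5
Area = |Σ|/2 = 41.25.

41.25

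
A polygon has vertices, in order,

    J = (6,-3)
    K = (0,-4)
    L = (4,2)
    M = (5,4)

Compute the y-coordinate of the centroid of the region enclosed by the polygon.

-133/123

Apply the shoelace formula. First the cross-terms c_i = x_i·y_{i+1} − x_{i+1}·y_i:
  -24, 16, 6, -39  ⇒  2A = -41, A = -20.5.
Then Σ (y_i + y_{i+1})·c_i = 133, so ȳ = 133 / (6·(-20.5)) = -133/123.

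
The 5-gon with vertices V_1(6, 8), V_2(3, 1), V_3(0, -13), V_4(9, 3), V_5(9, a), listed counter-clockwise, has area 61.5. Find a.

6

The doubled signed area Σ (x_i y_{i+1} − x_{i+1} y_i) is linear in a.
With a=0 it equals 105; the coefficient of a is 3 (from the two edges through V_5).
So 3·a + 105 = 2·61.5 = 123 ⇒ a = 6.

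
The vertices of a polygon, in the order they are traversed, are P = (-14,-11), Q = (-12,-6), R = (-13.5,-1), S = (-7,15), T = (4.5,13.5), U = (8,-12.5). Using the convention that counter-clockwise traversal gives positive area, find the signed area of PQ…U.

Apply Gauss's area formula: 2A = Σ (x_i·y_{i+1} − x_{i+1}·y_i), indices taken mod 6.
P→Q: (-14)(-6) − (-12)(-11) = -48
Q→R: (-12)(-1) − (-13.5)(-6) = -69
R→S: (-13.5)(15) − (-7)(-1) = -209.5
S→T: (-7)(13.5) − (4.5)(15) = -162
T→U: (4.5)(-12.5) − (8)(13.5) = -164.25
U→P: (8)(-11) − (-14)(-12.5) = -263
Σ = -915.75
Signed area = Σ/2 = -457.875 (negative ⇒ clockwise traversal).

-457.875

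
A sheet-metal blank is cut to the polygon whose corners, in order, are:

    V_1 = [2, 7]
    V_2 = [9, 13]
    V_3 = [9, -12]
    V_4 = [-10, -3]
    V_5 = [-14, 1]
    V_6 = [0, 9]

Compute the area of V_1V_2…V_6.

302.5

Cross-terms: -37, -225, -147, -52, -126, -18  ⇒  Σ = -605
Area = |Σ|/2 = 302.5.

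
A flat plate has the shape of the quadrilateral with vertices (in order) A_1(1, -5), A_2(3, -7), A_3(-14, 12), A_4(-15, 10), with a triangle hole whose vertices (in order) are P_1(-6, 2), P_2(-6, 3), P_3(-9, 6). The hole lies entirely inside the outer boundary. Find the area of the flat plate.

Outer boundary:
Apply the shoelace formula: 2A = Σ (x_i·y_{i+1} − x_{i+1}·y_i), indices taken mod 4.
Σ = (8) + (-62) + (40) + (65) = 51
Area = |Σ|/2 = 25.5.
Hole:
Apply Gauss's area formula: 2A = Σ (x_i·y_{i+1} − x_{i+1}·y_i), indices taken mod 3.
Σ = (-6) + (-9) + (18) = 3
Area = |Σ|/2 = 1.5.
Net area = 25.5 − 1.5 = 24.

24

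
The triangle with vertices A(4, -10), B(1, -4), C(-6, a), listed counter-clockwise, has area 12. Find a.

The doubled signed area Σ (x_i y_{i+1} − x_{i+1} y_i) is linear in a.
With a=0 it equals 30; the coefficient of a is -3 (from the two edges through C).
So -3·a + 30 = 2·12 = 24 ⇒ a = 2.

2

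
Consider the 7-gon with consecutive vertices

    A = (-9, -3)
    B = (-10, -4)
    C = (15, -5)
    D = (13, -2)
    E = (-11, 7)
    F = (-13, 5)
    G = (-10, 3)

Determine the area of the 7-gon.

A→B: (-9)(-4) − (-10)(-3) = 6
B→C: (-10)(-5) − (15)(-4) = 110
C→D: (15)(-2) − (13)(-5) = 35
D→E: (13)(7) − (-11)(-2) = 69
E→F: (-11)(5) − (-13)(7) = 36
F→G: (-13)(3) − (-10)(5) = 11
G→A: (-10)(-3) − (-9)(3) = 57
Σ = 324
Area = |Σ|/2 = 162.

162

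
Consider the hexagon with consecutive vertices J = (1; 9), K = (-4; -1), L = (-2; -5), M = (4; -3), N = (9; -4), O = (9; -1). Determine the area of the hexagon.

99.5

Apply the surveyor's formula: 2A = Σ (x_i·y_{i+1} − x_{i+1}·y_i), indices taken mod 6.
Cross-terms: 35, 18, 26, 11, 27, 82  ⇒  Σ = 199
Area = |Σ|/2 = 99.5.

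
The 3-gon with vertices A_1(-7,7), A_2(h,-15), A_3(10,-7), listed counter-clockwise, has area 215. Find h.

-11

The doubled signed area Σ (x_i y_{i+1} − x_{i+1} y_i) is linear in h.
With h=0 it equals 276; the coefficient of h is -14 (from the two edges through A_2).
So -14·h + 276 = 2·215 = 430 ⇒ h = -11.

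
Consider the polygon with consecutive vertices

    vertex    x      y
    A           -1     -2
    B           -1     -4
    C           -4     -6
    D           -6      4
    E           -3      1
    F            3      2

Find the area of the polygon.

33.5

Apply the shoelace formula: 2A = Σ (x_i·y_{i+1} − x_{i+1}·y_i), indices taken mod 6.
A→B: (-1)(-4) − (-1)(-2) = 2
B→C: (-1)(-6) − (-4)(-4) = -10
C→D: (-4)(4) − (-6)(-6) = -52
D→E: (-6)(1) − (-3)(4) = 6
E→F: (-3)(2) − (3)(1) = -9
F→A: (3)(-2) − (-1)(2) = -4
Σ = -67
Area = |Σ|/2 = 33.5.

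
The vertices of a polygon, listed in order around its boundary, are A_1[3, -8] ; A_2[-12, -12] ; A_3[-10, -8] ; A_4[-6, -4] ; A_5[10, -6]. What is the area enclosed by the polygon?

Apply Gauss's area formula: 2A = Σ (x_i·y_{i+1} − x_{i+1}·y_i), indices taken mod 5.
Σ = (-132) + (-24) + (-8) + (76) + (-62) = -150
Area = |Σ|/2 = 75.

75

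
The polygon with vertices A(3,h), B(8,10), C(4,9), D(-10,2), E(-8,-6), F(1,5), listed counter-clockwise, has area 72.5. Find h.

The doubled signed area Σ (x_i y_{i+1} − x_{i+1} y_i) is linear in h.
With h=0 it equals 187; the coefficient of h is -7 (from the two edges through A).
So -7·h + 187 = 2·72.5 = 145 ⇒ h = 6.

6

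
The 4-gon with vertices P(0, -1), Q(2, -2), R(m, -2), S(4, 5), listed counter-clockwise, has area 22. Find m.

Write out the shoelace sum; only the two edges meeting at R involve m:
2·Area = [(2·(-2) − m·(-2)) + (m·5 − 4·(-2))] + -2
       = 7·m + 2 = 44
⇒ m = 6.

6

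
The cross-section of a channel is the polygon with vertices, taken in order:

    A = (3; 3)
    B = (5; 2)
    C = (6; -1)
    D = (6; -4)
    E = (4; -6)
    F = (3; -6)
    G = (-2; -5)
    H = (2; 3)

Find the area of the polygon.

Apply the shoelace (surveyor's) formula: 2A = Σ (x_i·y_{i+1} − x_{i+1}·y_i), indices taken mod 8.
Cross-terms: -9, -17, -18, -20, -6, -27, 4, -3  ⇒  Σ = -96
Area = |Σ|/2 = 48.

48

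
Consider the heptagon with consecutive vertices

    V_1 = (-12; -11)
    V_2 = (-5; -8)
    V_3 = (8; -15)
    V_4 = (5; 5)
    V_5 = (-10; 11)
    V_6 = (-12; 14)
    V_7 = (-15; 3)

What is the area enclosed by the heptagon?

383.5

Σ = (41) + (139) + (115) + (105) + (-8) + (174) + (201) = 767
Area = |Σ|/2 = 383.5.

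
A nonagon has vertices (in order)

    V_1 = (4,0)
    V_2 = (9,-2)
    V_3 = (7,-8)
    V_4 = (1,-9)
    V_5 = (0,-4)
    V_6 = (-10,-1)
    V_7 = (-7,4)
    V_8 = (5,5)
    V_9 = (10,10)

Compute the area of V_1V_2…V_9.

153.5

Σ = (-8) + (-58) + (-55) + (-4) + (-40) + (-47) + (-55) + (0) + (-40) = -307
Area = |Σ|/2 = 153.5.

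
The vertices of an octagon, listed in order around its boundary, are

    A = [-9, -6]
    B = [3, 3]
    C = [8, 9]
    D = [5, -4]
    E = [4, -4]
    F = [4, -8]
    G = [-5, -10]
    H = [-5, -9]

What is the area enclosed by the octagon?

Apply the shoelace formula: 2A = Σ (x_i·y_{i+1} − x_{i+1}·y_i), indices taken mod 8.
A→B: (-9)(3) − (3)(-6) = -9
B→C: (3)(9) − (8)(3) = 3
C→D: (8)(-4) − (5)(9) = -77
D→E: (5)(-4) − (4)(-4) = -4
E→F: (4)(-8) − (4)(-4) = -16
F→G: (4)(-10) − (-5)(-8) = -80
G→H: (-5)(-9) − (-5)(-10) = -5
H→A: (-5)(-6) − (-9)(-9) = -51
Σ = -239
Area = |Σ|/2 = 119.5.

119.5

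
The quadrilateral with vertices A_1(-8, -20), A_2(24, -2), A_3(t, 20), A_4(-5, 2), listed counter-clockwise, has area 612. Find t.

8

Write out the shoelace sum; only the two edges meeting at A_3 involve t:
2·Area = [(24·20 − t·(-2)) + (t·2 − (-5)·20)] + 612
       = 4·t + 1192 = 1224
⇒ t = 8.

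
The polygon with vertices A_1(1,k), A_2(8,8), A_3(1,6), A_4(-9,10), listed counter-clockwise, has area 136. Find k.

The doubled signed area Σ (x_i y_{i+1} − x_{i+1} y_i) is linear in k.
With k=0 it equals 102; the coefficient of k is -17 (from the two edges through A_1).
So -17·k + 102 = 2·136 = 272 ⇒ k = -10.

-10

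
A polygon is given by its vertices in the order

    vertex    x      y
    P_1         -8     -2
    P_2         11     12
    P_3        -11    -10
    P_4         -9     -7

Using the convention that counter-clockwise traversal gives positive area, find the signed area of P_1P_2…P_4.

Apply the surveyor's formula: 2A = Σ (x_i·y_{i+1} − x_{i+1}·y_i), indices taken mod 4.
P_1→P_2: (-8)(12) − (11)(-2) = -74
P_2→P_3: (11)(-10) − (-11)(12) = 22
P_3→P_4: (-11)(-7) − (-9)(-10) = -13
P_4→P_1: (-9)(-2) − (-8)(-7) = -38
Σ = -103
Signed area = Σ/2 = -51.5 (negative ⇒ clockwise traversal).

-51.5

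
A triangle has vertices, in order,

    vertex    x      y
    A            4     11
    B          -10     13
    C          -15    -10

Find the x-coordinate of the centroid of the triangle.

Apply the shoelace (surveyor's) formula. First the cross-terms c_i = x_i·y_{i+1} − x_{i+1}·y_i:
  162, 295, -125  ⇒  2A = 332, A = 166.
Then Σ (x_i + x_{i+1})·c_i = -6972, so x̄ = -6972 / (6·166) = -7.

-7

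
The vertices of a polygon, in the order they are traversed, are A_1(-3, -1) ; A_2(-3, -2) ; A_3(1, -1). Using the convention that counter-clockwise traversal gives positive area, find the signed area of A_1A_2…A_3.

Σ = (3) + (5) + (-4) = 4
Signed area = Σ/2 = 2 (positive ⇒ counter-clockwise traversal).

2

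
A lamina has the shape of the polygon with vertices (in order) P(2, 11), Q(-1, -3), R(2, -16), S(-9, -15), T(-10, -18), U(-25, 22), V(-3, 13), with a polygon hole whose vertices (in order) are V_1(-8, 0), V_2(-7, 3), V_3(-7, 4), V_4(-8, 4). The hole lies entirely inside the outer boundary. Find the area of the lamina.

559

Outer boundary:
Apply the surveyor's formula: 2A = Σ (x_i·y_{i+1} − x_{i+1}·y_i), indices taken mod 7.
Σ = (5) + (22) + (-174) + (12) + (-670) + (-259) + (-59) = -1123
Area = |Σ|/2 = 561.5.
Hole:
Apply the shoelace formula: 2A = Σ (x_i·y_{i+1} − x_{i+1}·y_i), indices taken mod 4.
Σ = (-24) + (-7) + (4) + (32) = 5
Area = |Σ|/2 = 2.5.
Net area = 561.5 − 2.5 = 559.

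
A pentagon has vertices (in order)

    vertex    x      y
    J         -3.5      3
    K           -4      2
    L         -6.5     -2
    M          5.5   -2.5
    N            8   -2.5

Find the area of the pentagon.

Apply the shoelace formula: 2A = Σ (x_i·y_{i+1} − x_{i+1}·y_i), indices taken mod 5.
Cross-terms: 5, 21, 27.25, 6.25, 15.25  ⇒  Σ = 74.75
Area = |Σ|/2 = 37.375.

37.375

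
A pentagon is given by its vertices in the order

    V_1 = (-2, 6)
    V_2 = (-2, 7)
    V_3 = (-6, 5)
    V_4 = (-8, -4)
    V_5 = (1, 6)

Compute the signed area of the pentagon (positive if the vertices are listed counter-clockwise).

Apply Gauss's area formula: 2A = Σ (x_i·y_{i+1} − x_{i+1}·y_i), indices taken mod 5.
Σ = (-2) + (32) + (64) + (-44) + (18) = 68
Signed area = Σ/2 = 34 (positive ⇒ counter-clockwise traversal).

34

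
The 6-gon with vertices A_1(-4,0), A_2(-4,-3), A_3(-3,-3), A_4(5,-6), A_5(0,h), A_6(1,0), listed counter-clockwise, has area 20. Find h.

-2

Write out the shoelace sum; only the two edges meeting at A_5 involve h:
2·Area = [(5·h − 0·(-6)) + (0·0 − 1·h)] + 48
       = 4·h + 48 = 40
⇒ h = -2.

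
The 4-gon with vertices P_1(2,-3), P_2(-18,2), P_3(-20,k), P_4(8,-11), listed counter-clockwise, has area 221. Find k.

-9

The doubled signed area Σ (x_i y_{i+1} − x_{i+1} y_i) is linear in k.
With k=0 it equals 208; the coefficient of k is -26 (from the two edges through P_3).
So -26·k + 208 = 2·221 = 442 ⇒ k = -9.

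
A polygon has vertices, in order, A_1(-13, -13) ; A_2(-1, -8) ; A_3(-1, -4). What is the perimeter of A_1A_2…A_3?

32

|A_1A_2| = √((12)² + (5)²) = √169 = 13
|A_2A_3| = √((0)² + (4)²) = √16 = 4
|A_3A_1| = √((-12)² + (-9)²) = √225 = 15
Perimeter = 13 + 4 + 15 = 32.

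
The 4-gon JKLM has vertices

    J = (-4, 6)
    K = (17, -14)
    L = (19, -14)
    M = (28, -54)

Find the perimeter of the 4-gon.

140

|JK| = √((21)² + (-20)²) = √841 = 29
|KL| = √((2)² + (0)²) = √4 = 2
|LM| = √((9)² + (-40)²) = √1681 = 41
|MJ| = √((-32)² + (60)²) = √4624 = 68
Perimeter = 29 + 2 + 41 + 68 = 140.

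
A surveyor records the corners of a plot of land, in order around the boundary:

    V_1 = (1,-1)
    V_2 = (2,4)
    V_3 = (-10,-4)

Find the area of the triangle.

26

Apply Gauss's area formula: 2A = Σ (x_i·y_{i+1} − x_{i+1}·y_i), indices taken mod 3.
V_1→V_2: (1)(4) − (2)(-1) = 6
V_2→V_3: (2)(-4) − (-10)(4) = 32
V_3→V_1: (-10)(-1) − (1)(-4) = 14
Σ = 52
Area = |Σ|/2 = 26.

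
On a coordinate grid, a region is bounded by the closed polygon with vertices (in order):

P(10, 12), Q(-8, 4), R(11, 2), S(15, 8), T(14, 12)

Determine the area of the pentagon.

Apply the surveyor's formula: 2A = Σ (x_i·y_{i+1} − x_{i+1}·y_i), indices taken mod 5.
Σ = (136) + (-60) + (58) + (68) + (48) = 250
Area = |Σ|/2 = 125.

125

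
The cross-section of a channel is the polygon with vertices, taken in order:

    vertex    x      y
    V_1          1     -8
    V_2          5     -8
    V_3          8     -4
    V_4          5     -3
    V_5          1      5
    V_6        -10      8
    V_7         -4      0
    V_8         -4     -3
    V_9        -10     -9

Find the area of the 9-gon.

Apply the shoelace (surveyor's) formula: 2A = Σ (x_i·y_{i+1} − x_{i+1}·y_i), indices taken mod 9.
Cross-terms: 32, 44, -4, 28, 58, 32, 12, 6, 89  ⇒  Σ = 297
Area = |Σ|/2 = 148.5.

148.5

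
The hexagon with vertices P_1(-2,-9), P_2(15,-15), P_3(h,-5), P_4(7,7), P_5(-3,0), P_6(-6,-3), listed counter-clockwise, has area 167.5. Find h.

The doubled signed area Σ (x_i y_{i+1} − x_{i+1} y_i) is linear in h.
With h=0 it equals 203; the coefficient of h is 22 (from the two edges through P_3).
So 22·h + 203 = 2·167.5 = 335 ⇒ h = 6.

6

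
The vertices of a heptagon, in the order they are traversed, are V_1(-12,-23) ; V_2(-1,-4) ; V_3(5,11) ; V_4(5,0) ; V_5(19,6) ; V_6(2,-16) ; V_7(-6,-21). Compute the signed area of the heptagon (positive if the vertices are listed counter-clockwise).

Apply the surveyor's formula: 2A = Σ (x_i·y_{i+1} − x_{i+1}·y_i), indices taken mod 7.
V_1→V_2: (-12)(-4) − (-1)(-23) = 25
V_2→V_3: (-1)(11) − (5)(-4) = 9
V_3→V_4: (5)(0) − (5)(11) = -55
V_4→V_5: (5)(6) − (19)(0) = 30
V_5→V_6: (19)(-16) − (2)(6) = -316
V_6→V_7: (2)(-21) − (-6)(-16) = -138
V_7→V_1: (-6)(-23) − (-12)(-21) = -114
Σ = -559
Signed area = Σ/2 = -279.5 (negative ⇒ clockwise traversal).

-279.5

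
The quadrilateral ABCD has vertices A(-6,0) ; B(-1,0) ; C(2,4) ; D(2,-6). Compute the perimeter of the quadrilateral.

|AB| = √((5)² + (0)²) = √25 = 5
|BC| = √((3)² + (4)²) = √25 = 5
|CD| = √((0)² + (-10)²) = √100 = 10
|DA| = √((-8)² + (6)²) = √100 = 10
Perimeter = 5 + 5 + 10 + 10 = 30.

30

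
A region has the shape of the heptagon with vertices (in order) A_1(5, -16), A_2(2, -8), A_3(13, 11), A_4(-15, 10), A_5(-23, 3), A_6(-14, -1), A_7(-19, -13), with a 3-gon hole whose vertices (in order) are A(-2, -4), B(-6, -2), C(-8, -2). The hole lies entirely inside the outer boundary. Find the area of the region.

595.5

Outer boundary:
Σ = (-8) + (126) + (295) + (185) + (65) + (163) + (369) = 1195
Area = |Σ|/2 = 597.5.
Hole:
Apply the shoelace (surveyor's) formula: 2A = Σ (x_i·y_{i+1} − x_{i+1}·y_i), indices taken mod 3.
Cross-terms: -20, -4, 28  ⇒  Σ = 4
Area = |Σ|/2 = 2.
Net area = 597.5 − 2 = 595.5.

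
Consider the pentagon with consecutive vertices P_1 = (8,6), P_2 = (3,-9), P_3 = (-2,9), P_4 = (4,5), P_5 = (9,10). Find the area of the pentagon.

Apply the surveyor's formula: 2A = Σ (x_i·y_{i+1} − x_{i+1}·y_i), indices taken mod 5.
Cross-terms: -90, 9, -46, -5, -26  ⇒  Σ = -158
Area = |Σ|/2 = 79.

79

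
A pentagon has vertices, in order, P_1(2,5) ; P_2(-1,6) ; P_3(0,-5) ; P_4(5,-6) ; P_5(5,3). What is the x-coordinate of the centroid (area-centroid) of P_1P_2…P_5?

Apply the surveyor's formula. First the cross-terms c_i = x_i·y_{i+1} − x_{i+1}·y_i:
  17, 5, 25, 45, 19  ⇒  2A = 111, A = 55.5.
Then Σ (x_i + x_{i+1})·c_i = 720, so x̄ = 720 / (6·55.5) = 80/37.

80/37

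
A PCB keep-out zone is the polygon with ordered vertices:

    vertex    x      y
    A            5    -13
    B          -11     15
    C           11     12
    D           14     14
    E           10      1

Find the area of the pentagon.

Apply the surveyor's formula: 2A = Σ (x_i·y_{i+1} − x_{i+1}·y_i), indices taken mod 5.
A→B: (5)(15) − (-11)(-13) = -68
B→C: (-11)(12) − (11)(15) = -297
C→D: (11)(14) − (14)(12) = -14
D→E: (14)(1) − (10)(14) = -126
E→A: (10)(-13) − (5)(1) = -135
Σ = -640
Area = |Σ|/2 = 320.

320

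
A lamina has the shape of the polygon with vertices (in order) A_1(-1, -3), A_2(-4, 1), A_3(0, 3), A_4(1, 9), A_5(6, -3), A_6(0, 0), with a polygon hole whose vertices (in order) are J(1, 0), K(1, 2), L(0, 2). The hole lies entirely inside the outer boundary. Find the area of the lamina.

Outer boundary:
A_1→A_2: (-1)(1) − (-4)(-3) = -13
A_2→A_3: (-4)(3) − (0)(1) = -12
A_3→A_4: (0)(9) − (1)(3) = -3
A_4→A_5: (1)(-3) − (6)(9) = -57
A_5→A_6: (6)(0) − (0)(-3) = 0
A_6→A_1: (0)(-3) − (-1)(0) = 0
Σ = -85
Area = |Σ|/2 = 42.5.
Hole:
Apply Gauss's area formula: 2A = Σ (x_i·y_{i+1} − x_{i+1}·y_i), indices taken mod 3.
Σ = (2) + (2) + (-2) = 2
Area = |Σ|/2 = 1.
Net area = 42.5 − 1 = 41.5.

41.5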